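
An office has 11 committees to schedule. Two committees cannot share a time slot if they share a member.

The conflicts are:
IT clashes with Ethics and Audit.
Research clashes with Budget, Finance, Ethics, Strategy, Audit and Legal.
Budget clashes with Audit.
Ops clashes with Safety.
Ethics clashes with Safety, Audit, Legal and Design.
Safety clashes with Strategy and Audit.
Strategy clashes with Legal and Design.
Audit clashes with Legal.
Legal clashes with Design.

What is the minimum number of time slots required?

Research, Ethics, Audit, Legal all conflict with each other, so at least 4 time slots are needed.
4 time slots suffice: time slot 1 → {IT, Research, Safety, Design}; time slot 2 → {Budget, Ops, Finance, Ethics, Strategy}; time slot 3 → {Audit}; time slot 4 → {Legal}. No two conflicting committees share a time slot.

4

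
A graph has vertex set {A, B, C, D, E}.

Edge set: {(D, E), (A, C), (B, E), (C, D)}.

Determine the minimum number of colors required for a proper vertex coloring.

B and E are adjacent, so at least 2 colors are needed.
2 colors suffice: color red → {C, E}; color blue → {A, B, D}. No two adjacent vertices share a color.

2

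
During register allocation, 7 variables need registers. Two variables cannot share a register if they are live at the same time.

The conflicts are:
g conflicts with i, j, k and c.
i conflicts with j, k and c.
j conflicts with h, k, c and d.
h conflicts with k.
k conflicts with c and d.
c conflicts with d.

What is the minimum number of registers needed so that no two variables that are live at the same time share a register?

5

g, i, j, k, c pairwise conflict, so at least 5 registers are needed.
5 registers suffice: register 1 → {j}; register 2 → {k}; register 3 → {h, c}; register 4 → {i, d}; register 5 → {g}. Every pair that conflicts lands in different registers.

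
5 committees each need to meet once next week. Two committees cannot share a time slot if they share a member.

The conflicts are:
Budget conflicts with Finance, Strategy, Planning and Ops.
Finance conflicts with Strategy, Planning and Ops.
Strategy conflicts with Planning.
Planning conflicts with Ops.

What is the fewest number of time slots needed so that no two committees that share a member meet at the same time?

4

Budget, Finance, Strategy, Planning all conflict with each other, so at least 4 time slots are needed.
4 time slots suffice: time slot 1 → {Finance}; time slot 2 → {Budget}; time slot 3 → {Planning}; time slot 4 → {Strategy, Ops}. No two conflicting committees share a time slot.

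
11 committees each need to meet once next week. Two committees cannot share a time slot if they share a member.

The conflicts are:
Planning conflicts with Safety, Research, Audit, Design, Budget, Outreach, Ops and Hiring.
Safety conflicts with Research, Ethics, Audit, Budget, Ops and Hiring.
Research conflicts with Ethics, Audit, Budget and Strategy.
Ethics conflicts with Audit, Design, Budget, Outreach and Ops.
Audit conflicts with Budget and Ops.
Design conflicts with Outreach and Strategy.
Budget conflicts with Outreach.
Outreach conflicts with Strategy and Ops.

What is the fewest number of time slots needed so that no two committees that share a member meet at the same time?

5

Safety, Research, Ethics, Audit, Budget are mutually in conflict, so at least 5 time slots are needed.
Using 5 time slots: Planning=1, Safety=2, Research=5, Ethics=1, Audit=3, Design=3, Budget=4, Outreach=2, Strategy=1, Ops=4, Hiring=3. No two conflicting committees share a time slot.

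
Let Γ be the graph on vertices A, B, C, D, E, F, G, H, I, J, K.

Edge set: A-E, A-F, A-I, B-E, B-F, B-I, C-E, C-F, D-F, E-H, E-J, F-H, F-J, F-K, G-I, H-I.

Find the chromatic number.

B and F are adjacent, so at least 2 colors are needed.
2 colors suffice: color 1 → {E, F, I}; color 2 → {A, B, C, D, G, H, J, K}. Every edge joins two different colors.

2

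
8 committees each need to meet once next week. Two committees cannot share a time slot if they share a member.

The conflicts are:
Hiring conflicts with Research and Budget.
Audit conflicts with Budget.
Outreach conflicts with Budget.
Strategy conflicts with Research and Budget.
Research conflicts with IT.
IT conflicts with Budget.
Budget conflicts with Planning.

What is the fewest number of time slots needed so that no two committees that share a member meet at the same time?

2

Strategy and Research conflict, so at least 2 time slots are needed.
2 time slots suffice: time slot 1 → {Research, Budget}; time slot 2 → {Hiring, Audit, Outreach, Strategy, IT, Planning}. Every pair that conflicts lands in different time slots.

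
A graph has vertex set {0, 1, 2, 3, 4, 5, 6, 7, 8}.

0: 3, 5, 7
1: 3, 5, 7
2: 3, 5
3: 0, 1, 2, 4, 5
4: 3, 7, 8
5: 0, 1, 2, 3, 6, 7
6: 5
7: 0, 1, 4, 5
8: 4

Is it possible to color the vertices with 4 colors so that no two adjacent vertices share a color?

The chromatic number is 3. 2, 3, 5 form a triangle, so at least 3 colors are needed.
A valid assignment using 3 colors: 0=green, 1=green, 2=green, 3=blue, 4=red, 5=red, 6=blue, 7=blue, 8=blue.
Since 4 ≥ 3, a proper 4-coloring certainly exists.

Yes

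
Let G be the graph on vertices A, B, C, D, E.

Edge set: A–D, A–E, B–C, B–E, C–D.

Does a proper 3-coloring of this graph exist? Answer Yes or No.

Yes

The chromatic number is 3. The cycle A-D-C-B-E-A has odd length 5, so it cannot be 2-colored; at least 3 colors are needed.
3 colors suffice: color 1 → {A, C}; color 2 → {D, E}; color 3 → {B}.
That is already a proper 3-coloring.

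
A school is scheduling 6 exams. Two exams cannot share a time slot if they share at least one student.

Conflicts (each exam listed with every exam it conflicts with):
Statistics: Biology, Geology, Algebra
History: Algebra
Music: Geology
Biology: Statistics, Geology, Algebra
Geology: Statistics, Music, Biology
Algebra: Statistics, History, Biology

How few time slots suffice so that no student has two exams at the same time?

Statistics, Biology, Algebra all conflict with each other, so at least 3 time slots are needed.
A valid assignment using 3 time slots: Statistics=3, History=2, Music=2, Biology=2, Geology=1, Algebra=1. No two conflicting exams share a time slot.

3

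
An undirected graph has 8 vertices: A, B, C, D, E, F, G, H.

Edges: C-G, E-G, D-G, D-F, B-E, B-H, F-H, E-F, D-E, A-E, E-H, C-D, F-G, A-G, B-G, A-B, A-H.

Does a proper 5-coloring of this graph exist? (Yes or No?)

The chromatic number is 4. A, B, E, G are pairwise adjacent (a clique of size 4), so at least 4 colors are needed.
4 colors suffice: A=3, B=4, C=2, D=3, E=2, F=4, G=1, H=1.
Since 5 ≥ 4, a proper 5-coloring certainly exists.

Yes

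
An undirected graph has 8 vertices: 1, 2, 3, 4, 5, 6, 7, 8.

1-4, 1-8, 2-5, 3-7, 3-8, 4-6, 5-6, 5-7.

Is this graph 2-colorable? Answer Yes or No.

The cycle 3-7-5-6-4-1-8-3 has odd length 7, so it cannot be 2-colored; at least 3 colors are needed.
So 2 colors are not enough.

No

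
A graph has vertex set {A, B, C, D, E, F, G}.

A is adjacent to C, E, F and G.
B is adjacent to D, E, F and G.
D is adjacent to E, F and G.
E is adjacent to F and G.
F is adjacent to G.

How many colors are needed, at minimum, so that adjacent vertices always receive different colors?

B, D, E, F, G are pairwise adjacent (a clique of size 5), so at least 5 colors are needed.
A valid assignment using 5 colors: A=4, B=4, C=1, D=5, E=3, F=1, G=2. Every edge joins two different colors.

5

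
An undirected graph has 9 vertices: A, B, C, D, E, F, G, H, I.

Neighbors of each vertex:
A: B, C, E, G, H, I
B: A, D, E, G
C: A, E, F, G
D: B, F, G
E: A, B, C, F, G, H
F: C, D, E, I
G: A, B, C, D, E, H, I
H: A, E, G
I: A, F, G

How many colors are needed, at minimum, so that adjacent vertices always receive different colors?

4

A, E, G, H form a clique, so at least 4 colors are needed.
4 colors suffice: color red → {F, G}; color blue → {D, E, I}; color green → {A}; color yellow → {B, C, H}. Each edge has distinct colors on its endpoints.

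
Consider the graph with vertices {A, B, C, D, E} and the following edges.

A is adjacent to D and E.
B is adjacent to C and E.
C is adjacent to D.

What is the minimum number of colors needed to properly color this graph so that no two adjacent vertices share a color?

The cycle C-B-E-A-D-C has odd length 5, so it cannot be 2-colored; at least 3 colors are needed.
3 colors suffice: color 1 → {D, E}; color 2 → {A, B}; color 3 → {C}. Every edge joins two different colors.

3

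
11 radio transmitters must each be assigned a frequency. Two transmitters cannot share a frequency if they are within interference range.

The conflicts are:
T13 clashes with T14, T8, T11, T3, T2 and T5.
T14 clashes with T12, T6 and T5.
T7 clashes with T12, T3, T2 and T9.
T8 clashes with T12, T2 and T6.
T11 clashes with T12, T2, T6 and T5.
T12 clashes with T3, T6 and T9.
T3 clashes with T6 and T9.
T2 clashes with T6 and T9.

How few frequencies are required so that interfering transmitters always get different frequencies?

4

T7, T12, T3, T9 all conflict with each other, so at least 4 frequencies are needed.
A valid assignment using 4 frequencies: T13=2, T14=3, T7=2, T8=3, T11=3, T12=1, T3=3, T2=1, T6=2, T5=1, T9=4. No two conflicting transmitters share a frequency.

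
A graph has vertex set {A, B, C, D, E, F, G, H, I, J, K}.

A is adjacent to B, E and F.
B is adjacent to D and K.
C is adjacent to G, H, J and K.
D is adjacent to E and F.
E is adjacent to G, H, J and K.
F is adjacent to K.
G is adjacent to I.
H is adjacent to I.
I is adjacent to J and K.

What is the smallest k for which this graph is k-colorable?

2

G and I are adjacent, so at least 2 colors are needed.
2 colors suffice: color 1 → {B, C, E, F, I}; color 2 → {A, D, G, H, J, K}. Every edge joins two different colors.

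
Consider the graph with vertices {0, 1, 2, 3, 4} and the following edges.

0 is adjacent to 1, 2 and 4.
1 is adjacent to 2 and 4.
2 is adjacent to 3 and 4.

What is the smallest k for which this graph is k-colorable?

4

0, 1, 2, 4 are mutually adjacent (a clique of size 4), so at least 4 colors are needed.
4 colors suffice: color red → {2}; color blue → {0, 3}; color green → {1}; color yellow → {4}. Each edge has distinct colors on its endpoints.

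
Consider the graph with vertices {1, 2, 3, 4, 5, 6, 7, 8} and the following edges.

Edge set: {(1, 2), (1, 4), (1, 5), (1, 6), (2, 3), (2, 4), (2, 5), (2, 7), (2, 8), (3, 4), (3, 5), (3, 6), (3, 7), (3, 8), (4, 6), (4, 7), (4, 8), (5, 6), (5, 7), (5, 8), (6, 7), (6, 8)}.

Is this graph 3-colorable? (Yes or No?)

No

3, 5, 6, 8 form a clique, so at least 4 colors are needed.
So 3 colors are not enough.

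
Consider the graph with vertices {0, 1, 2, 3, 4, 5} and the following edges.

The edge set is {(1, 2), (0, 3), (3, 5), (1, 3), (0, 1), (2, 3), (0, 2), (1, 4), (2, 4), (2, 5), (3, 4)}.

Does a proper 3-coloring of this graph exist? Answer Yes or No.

0, 1, 2, 3 form a clique, so at least 4 colors are needed.
So 3 colors are not enough.

No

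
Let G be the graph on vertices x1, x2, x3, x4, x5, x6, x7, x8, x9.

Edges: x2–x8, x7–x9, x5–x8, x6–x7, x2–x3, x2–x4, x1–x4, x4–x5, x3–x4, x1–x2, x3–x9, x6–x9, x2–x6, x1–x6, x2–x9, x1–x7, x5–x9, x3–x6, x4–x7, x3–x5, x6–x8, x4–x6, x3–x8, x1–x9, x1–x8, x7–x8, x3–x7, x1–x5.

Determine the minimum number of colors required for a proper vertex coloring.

x3, x6, x7, x9 form a clique, so at least 4 colors are needed.
One proper 4-coloring: x1=2, x2=4, x3=2, x4=3, x5=1, x6=1, x7=4, x8=3, x9=3. Each edge has distinct colors on its endpoints.

4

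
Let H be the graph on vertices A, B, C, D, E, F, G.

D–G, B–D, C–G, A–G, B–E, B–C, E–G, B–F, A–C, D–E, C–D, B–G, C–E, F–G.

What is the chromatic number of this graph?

B, C, D, E, G are mutually adjacent (a clique of size 5), so at least 5 colors are needed.
A valid assignment using 5 colors: A=2, B=2, C=3, D=4, E=5, F=3, G=1. No two adjacent vertices share a color.

5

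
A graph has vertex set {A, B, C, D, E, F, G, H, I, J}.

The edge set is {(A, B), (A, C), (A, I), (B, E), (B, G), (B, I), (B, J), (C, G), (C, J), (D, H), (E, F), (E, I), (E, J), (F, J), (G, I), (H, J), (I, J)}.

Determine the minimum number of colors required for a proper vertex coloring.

4

B, E, I, J form a clique, so at least 4 colors are needed.
4 colors suffice: color 1 → {A, D, G, J}; color 2 → {B, C, F, H}; color 3 → {I}; color 4 → {E}. Each edge has distinct colors on its endpoints.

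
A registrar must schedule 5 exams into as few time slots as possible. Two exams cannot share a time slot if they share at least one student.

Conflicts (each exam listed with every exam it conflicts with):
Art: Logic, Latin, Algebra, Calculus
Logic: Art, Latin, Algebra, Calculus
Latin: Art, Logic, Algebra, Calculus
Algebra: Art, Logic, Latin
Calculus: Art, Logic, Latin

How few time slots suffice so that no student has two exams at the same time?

Art, Logic, Latin, Algebra are mutually in conflict, so at least 4 time slots are needed.
A valid assignment using 4 time slots: Art=3, Logic=1, Latin=2, Algebra=4, Calculus=4. Every pair that conflicts lands in different time slots.

4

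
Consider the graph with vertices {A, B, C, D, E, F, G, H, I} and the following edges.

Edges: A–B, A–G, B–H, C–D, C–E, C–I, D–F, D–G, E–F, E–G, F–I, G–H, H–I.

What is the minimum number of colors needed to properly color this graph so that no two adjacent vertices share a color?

3

The cycle C-D-G-H-I-C has odd length 5, so it cannot be 2-colored; at least 3 colors are needed.
3 colors suffice: A=2, B=1, C=3, D=2, E=2, F=3, G=1, H=2, I=1. No two adjacent vertices share a color.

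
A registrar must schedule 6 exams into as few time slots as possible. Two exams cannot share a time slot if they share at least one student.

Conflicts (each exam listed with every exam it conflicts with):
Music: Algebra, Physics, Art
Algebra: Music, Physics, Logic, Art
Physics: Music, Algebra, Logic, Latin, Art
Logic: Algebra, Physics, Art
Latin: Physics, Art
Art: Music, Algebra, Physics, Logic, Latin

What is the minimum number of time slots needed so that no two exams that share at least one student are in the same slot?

4

Algebra, Physics, Logic, Art all conflict with each other, so at least 4 time slots are needed.
4 time slots suffice: time slot 1 → {Physics}; time slot 2 → {Art}; time slot 3 → {Algebra, Latin}; time slot 4 → {Music, Logic}. Every pair that conflicts lands in different time slots.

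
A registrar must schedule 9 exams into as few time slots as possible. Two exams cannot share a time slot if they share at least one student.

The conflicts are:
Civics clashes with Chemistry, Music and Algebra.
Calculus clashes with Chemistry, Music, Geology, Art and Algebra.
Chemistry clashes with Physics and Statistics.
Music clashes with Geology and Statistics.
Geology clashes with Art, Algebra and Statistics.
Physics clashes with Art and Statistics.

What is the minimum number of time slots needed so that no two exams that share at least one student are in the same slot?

3

Calculus, Geology, Algebra are mutually in conflict, so at least 3 time slots are needed.
3 time slots suffice: Civics=1, Calculus=2, Chemistry=3, Music=3, Geology=1, Physics=1, Art=3, Algebra=3, Statistics=2. Each listed conflict is separated.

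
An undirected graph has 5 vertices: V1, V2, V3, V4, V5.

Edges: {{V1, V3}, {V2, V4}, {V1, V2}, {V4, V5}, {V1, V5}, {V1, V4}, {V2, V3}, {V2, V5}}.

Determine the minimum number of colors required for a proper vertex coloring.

V1, V2, V4, V5 are mutually adjacent (a clique of size 4), so at least 4 colors are needed.
One proper 4-coloring: V1=red, V2=blue, V3=green, V4=yellow, V5=green. Each edge has distinct colors on its endpoints.

4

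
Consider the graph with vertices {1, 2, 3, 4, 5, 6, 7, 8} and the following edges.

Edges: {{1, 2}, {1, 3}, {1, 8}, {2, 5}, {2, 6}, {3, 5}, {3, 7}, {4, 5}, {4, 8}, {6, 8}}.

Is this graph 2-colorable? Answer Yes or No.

No

The cycle 8-1-3-5-4-8 has odd length 5, so it cannot be 2-colored; at least 3 colors are needed.
So 2 colors are not enough.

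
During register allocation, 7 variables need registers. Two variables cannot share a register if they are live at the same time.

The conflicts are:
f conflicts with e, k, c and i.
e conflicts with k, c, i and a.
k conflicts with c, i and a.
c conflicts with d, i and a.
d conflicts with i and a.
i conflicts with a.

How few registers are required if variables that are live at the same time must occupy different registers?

e, k, c, i, a all conflict with each other, so at least 5 registers are needed.
Using 5 registers: f=3, e=4, k=5, c=1, d=4, i=2, a=3. Each listed conflict is separated.

5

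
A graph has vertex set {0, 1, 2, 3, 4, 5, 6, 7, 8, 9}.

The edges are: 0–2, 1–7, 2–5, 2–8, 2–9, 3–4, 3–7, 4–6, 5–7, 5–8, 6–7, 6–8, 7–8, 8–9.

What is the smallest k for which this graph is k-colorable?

5, 7, 8 are mutually adjacent, so at least 3 colors are needed.
3 colors suffice: 0=blue, 1=blue, 2=red, 3=blue, 4=red, 5=green, 6=green, 7=red, 8=blue, 9=green. Each edge has distinct colors on its endpoints.

3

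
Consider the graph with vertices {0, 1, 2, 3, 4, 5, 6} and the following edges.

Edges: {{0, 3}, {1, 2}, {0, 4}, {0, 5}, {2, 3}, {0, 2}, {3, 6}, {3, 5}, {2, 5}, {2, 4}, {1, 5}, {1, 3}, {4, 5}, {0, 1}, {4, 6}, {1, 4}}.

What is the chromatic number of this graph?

5

0, 1, 2, 4, 5 form a clique, so at least 5 colors are needed.
5 colors suffice: color a → {3, 4}; color b → {2, 6}; color c → {5}; color d → {1}; color e → {0}. No two adjacent vertices share a color.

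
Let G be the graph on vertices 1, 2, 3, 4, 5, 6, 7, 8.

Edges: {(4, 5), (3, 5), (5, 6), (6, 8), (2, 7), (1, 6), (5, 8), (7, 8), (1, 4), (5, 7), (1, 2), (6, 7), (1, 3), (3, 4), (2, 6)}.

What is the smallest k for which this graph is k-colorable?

5, 6, 7, 8 are pairwise adjacent (a clique of size 4), so at least 4 colors are needed.
4 colors suffice: color red → {1, 5}; color blue → {4, 6}; color green → {3, 7}; color yellow → {2, 8}. No two adjacent vertices share a color.

4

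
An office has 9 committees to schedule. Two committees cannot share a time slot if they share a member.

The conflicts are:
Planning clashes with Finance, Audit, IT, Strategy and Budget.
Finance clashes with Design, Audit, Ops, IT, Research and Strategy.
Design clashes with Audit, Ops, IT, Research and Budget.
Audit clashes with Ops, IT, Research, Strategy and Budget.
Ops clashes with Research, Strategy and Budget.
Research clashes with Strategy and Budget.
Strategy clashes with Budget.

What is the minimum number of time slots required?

Design, Audit, Ops, Research, Budget pairwise conflict, so at least 5 time slots are needed.
5 time slots suffice: time slot 1 → {Audit}; time slot 2 → {Finance, Budget}; time slot 3 → {Planning, Ops}; time slot 4 → {IT, Research}; time slot 5 → {Design, Strategy}. Each listed conflict is separated.

5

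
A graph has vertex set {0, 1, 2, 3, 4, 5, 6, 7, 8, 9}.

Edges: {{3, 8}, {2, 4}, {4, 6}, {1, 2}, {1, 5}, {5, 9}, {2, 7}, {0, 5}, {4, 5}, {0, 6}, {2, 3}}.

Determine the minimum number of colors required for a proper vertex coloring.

4 and 5 are adjacent, so at least 2 colors are needed.
2 colors suffice: color red → {2, 5, 6, 8}; color blue → {0, 1, 3, 4, 7, 9}. Every edge joins two different colors.

2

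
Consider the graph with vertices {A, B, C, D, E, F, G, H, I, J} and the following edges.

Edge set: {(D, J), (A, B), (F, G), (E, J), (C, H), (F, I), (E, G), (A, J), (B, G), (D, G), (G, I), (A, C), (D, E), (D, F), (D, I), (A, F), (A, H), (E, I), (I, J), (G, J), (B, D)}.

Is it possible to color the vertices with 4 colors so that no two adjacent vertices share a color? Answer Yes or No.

D, E, G, I, J are pairwise adjacent (a clique of size 5), so at least 5 colors are needed.
So 4 colors are not enough.

No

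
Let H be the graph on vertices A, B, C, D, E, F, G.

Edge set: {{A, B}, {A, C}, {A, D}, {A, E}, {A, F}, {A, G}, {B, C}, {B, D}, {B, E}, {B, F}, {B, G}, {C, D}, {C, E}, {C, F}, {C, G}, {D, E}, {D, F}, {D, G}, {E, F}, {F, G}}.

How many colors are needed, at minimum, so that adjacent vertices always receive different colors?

6

A, B, C, D, E, F are mutually adjacent (a clique of size 6), so at least 6 colors are needed.
6 colors suffice: A=3, B=1, C=5, D=2, E=6, F=4, G=6. Every edge joins two different colors.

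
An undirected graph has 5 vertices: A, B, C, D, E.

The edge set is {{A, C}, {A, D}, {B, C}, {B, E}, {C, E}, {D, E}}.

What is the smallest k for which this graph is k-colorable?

3

B, C, E are pairwise adjacent, so at least 3 colors are needed.
3 colors suffice: A=1, B=3, C=2, D=2, E=1. Every edge joins two different colors.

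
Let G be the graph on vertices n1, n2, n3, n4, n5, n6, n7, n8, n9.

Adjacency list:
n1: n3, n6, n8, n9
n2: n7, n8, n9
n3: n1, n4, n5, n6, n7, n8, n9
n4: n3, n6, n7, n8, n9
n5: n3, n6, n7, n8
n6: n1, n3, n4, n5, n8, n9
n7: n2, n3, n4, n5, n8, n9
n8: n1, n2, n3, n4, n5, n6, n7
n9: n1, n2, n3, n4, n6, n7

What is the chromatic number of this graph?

n3, n5, n7, n8 are mutually adjacent (a clique of size 4), so at least 4 colors are needed.
A valid assignment using 4 colors: n1=4, n2=1, n3=1, n4=4, n5=4, n6=3, n7=3, n8=2, n9=2. No two adjacent vertices share a color.

4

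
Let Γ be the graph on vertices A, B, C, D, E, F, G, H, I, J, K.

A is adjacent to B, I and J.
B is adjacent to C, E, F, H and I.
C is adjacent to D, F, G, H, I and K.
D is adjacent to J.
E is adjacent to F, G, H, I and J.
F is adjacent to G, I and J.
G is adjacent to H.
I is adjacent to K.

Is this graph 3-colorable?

B, E, F, I are mutually adjacent (a clique of size 4), so at least 4 colors are needed.
So 3 colors are not enough.

No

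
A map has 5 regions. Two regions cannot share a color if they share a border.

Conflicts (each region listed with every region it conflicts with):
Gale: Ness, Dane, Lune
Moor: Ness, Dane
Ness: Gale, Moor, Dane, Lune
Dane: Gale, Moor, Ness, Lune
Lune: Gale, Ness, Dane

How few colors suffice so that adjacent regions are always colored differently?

4

Gale, Ness, Dane, Lune are mutually in conflict, so at least 4 colors are needed.
4 colors suffice: color 1 → {Ness}; color 2 → {Dane}; color 3 → {Moor, Lune}; color 4 → {Gale}. No two conflicting regions share a color.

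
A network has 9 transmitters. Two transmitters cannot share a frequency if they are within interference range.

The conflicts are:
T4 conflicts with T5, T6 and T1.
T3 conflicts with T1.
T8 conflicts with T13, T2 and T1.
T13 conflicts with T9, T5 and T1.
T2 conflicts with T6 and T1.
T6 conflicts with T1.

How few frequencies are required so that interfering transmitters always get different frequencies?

3

T2, T6, T1 all conflict with each other, so at least 3 frequencies are needed.
Using 3 frequencies: T4=2, T3=2, T8=3, T13=2, T9=1, T5=1, T2=2, T6=3, T1=1. Every pair that conflicts lands in different frequencies.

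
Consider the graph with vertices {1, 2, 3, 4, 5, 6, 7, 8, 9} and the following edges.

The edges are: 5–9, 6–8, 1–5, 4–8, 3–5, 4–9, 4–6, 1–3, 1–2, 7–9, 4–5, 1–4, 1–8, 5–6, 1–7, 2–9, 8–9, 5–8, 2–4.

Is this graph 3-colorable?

No

4, 5, 8, 9 form a clique, so at least 4 colors are needed.
So 3 colors are not enough.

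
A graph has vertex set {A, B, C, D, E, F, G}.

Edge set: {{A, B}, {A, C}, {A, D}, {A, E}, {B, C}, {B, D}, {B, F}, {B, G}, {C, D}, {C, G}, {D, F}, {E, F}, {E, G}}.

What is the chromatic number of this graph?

4

A, B, C, D are mutually adjacent (a clique of size 4), so at least 4 colors are needed.
4 colors suffice: color 1 → {B, E}; color 2 → {A, F, G}; color 3 → {C}; color 4 → {D}. Every edge joins two different colors.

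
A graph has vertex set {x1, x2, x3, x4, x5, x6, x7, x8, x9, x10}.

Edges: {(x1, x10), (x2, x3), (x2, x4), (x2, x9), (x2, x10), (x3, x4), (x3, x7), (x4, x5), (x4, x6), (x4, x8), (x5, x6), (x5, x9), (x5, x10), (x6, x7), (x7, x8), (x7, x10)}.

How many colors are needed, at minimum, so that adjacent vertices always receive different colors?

3

x4, x5, x6 are pairwise adjacent, so at least 3 colors are needed.
One proper 3-coloring: x1=2, x2=2, x3=3, x4=1, x5=2, x6=3, x7=2, x8=3, x9=1, x10=1. Every edge joins two different colors.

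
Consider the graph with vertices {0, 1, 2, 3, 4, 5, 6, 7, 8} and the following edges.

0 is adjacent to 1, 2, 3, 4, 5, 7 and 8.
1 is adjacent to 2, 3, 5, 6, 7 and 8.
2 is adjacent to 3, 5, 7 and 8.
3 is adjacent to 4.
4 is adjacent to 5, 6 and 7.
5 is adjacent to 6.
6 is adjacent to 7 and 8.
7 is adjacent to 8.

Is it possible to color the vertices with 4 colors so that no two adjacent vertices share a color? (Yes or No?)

No

0, 1, 2, 7, 8 are mutually adjacent (a clique of size 5), so at least 5 colors are needed.
So 4 colors are not enough.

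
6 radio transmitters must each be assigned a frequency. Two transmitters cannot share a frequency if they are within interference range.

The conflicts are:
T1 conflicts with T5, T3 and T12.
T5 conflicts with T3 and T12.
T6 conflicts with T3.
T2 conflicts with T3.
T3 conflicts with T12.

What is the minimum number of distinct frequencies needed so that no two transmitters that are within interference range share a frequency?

4

T1, T5, T3, T12 all conflict with each other, so at least 4 frequencies are needed.
4 frequencies suffice: T1=3, T5=2, T6=2, T2=2, T3=1, T12=4. No two conflicting transmitters share a frequency.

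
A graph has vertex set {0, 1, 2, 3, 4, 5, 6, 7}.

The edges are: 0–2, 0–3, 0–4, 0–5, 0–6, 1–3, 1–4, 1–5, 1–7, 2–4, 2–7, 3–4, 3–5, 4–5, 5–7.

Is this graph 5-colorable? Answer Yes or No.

Yes

The chromatic number is 4. 1, 3, 4, 5 form a clique, so at least 4 colors are needed.
A valid assignment using 4 colors: 0=green, 1=green, 2=blue, 3=yellow, 4=red, 5=blue, 6=red, 7=red.
Since 5 ≥ 4, a proper 5-coloring certainly exists.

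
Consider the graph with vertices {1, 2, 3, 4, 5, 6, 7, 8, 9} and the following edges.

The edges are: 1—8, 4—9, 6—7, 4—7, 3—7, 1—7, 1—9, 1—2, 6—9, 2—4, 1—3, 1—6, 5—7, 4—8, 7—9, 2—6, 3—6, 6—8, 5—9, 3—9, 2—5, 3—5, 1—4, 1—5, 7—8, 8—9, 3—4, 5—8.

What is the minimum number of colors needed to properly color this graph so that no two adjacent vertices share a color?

1, 6, 7, 8, 9 are pairwise adjacent (a clique of size 5), so at least 5 colors are needed.
A valid assignment using 5 colors: 1=red, 2=blue, 3=purple, 4=yellow, 5=yellow, 6=yellow, 7=green, 8=purple, 9=blue. Each edge has distinct colors on its endpoints.

5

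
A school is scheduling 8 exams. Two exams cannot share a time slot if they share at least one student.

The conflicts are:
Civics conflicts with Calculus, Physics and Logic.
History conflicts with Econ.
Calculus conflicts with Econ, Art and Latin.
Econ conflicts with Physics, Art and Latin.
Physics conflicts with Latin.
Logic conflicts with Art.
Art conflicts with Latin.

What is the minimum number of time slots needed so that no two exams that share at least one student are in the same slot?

4

Calculus, Econ, Art, Latin pairwise conflict, so at least 4 time slots are needed.
Using 4 time slots: Civics=1, History=2, Calculus=4, Econ=1, Physics=3, Logic=2, Art=3, Latin=2. No two conflicting exams share a time slot.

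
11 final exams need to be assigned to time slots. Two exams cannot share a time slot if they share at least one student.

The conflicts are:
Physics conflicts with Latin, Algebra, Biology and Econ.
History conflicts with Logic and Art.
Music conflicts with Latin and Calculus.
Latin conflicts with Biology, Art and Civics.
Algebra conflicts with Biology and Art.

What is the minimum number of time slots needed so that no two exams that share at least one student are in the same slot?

3

Physics, Latin, Biology pairwise conflict, so at least 3 time slots are needed.
A valid assignment using 3 time slots: Physics=2, History=1, Logic=2, Music=2, Latin=1, Algebra=1, Biology=3, Econ=1, Art=2, Civics=2, Calculus=1. No two conflicting exams share a time slot.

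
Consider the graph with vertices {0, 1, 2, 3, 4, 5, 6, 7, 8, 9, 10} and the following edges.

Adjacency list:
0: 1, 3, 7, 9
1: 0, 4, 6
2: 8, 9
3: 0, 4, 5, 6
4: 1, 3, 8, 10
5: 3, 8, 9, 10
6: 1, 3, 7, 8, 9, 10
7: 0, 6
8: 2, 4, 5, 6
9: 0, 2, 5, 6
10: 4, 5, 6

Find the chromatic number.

4 and 8 are adjacent, so at least 2 colors are needed.
2 colors suffice: color a → {0, 2, 4, 5, 6}; color b → {1, 3, 7, 8, 9, 10}. Every edge joins two different colors.

2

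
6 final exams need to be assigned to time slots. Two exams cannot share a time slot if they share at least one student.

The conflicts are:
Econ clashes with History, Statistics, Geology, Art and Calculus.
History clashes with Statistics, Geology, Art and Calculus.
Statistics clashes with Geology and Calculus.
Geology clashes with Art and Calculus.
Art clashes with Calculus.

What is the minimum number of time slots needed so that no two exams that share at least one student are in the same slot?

Econ, History, Statistics, Geology, Calculus pairwise conflict, so at least 5 time slots are needed.
5 time slots suffice: time slot 1 → {Calculus}; time slot 2 → {History}; time slot 3 → {Econ}; time slot 4 → {Geology}; time slot 5 → {Statistics, Art}. No two conflicting exams share a time slot.

5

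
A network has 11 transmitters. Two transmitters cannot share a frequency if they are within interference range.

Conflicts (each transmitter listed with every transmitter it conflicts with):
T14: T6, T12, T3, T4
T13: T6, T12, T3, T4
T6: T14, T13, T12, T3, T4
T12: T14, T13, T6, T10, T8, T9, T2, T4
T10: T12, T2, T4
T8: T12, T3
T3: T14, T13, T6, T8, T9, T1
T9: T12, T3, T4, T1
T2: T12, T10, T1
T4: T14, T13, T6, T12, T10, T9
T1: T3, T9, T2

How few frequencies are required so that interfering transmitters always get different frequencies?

4

T13, T6, T12, T4 are mutually in conflict, so at least 4 frequencies are needed.
4 frequencies suffice: T14=4, T13=4, T6=3, T12=1, T10=3, T8=2, T3=1, T9=3, T2=2, T4=2, T1=4. Every pair that conflicts lands in different frequencies.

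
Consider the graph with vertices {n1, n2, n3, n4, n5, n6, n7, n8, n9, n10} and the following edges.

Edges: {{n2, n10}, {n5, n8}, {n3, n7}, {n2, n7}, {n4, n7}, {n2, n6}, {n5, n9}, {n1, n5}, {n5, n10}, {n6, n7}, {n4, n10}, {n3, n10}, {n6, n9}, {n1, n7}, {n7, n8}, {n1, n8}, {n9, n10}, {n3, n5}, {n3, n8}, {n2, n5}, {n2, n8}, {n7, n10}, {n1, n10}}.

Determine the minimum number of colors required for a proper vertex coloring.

n2, n6, n7 are pairwise adjacent, so at least 3 colors are needed.
3 colors suffice: color 1 → {n5, n7}; color 2 → {n6, n8, n10}; color 3 → {n1, n2, n3, n4, n9}. No two adjacent vertices share a color.

3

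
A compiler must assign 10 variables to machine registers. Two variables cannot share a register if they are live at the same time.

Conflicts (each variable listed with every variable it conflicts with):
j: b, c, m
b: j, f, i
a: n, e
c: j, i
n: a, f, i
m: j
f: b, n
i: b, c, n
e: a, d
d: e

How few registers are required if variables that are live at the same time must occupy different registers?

2

j and c conflict, so at least 2 registers are needed.
2 registers suffice: register 1 → {j, a, f, i, d}; register 2 → {b, c, n, m, e}. Each listed conflict is separated.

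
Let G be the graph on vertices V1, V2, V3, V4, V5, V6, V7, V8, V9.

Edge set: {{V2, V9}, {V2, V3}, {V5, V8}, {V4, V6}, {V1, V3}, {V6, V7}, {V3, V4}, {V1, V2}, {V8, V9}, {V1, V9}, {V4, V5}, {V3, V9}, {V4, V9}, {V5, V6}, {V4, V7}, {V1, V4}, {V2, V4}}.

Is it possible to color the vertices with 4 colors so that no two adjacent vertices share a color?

No

V1, V2, V3, V4, V9 form a clique, so at least 5 colors are needed.
So 4 colors are not enough.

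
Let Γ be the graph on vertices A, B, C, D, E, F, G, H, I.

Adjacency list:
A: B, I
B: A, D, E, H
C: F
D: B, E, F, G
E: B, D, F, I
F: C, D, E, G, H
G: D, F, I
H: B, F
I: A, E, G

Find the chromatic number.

D, F, G are pairwise adjacent, so at least 3 colors are needed.
A valid assignment using 3 colors: A=blue, B=red, C=blue, D=blue, E=green, F=red, G=green, H=blue, I=red. No two adjacent vertices share a color.

3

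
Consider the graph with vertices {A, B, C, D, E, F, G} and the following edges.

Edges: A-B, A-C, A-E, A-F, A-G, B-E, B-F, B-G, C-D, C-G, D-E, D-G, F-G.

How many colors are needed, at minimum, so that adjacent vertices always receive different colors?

A, B, F, G are pairwise adjacent (a clique of size 4), so at least 4 colors are needed.
A valid assignment using 4 colors: A=blue, B=green, C=green, D=blue, E=red, F=yellow, G=red. No two adjacent vertices share a color.

4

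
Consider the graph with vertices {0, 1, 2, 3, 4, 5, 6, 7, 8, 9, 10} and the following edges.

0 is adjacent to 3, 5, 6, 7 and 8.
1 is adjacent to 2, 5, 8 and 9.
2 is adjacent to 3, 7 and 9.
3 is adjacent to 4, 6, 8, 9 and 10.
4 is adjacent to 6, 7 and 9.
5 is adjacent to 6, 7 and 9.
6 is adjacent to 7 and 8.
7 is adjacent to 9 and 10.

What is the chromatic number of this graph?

4

0, 3, 6, 8 are pairwise adjacent (a clique of size 4), so at least 4 colors are needed.
4 colors suffice: color a → {1, 3, 7}; color b → {6, 9, 10}; color c → {0, 2, 4}; color d → {5, 8}. Each edge has distinct colors on its endpoints.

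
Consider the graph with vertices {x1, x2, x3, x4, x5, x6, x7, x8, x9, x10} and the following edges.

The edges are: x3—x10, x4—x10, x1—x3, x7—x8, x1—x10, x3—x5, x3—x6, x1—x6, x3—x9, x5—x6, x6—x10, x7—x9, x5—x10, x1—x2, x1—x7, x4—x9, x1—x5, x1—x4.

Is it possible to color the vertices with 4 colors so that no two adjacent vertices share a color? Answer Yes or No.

No

x1, x3, x5, x6, x10 are mutually adjacent (a clique of size 5), so at least 5 colors are needed.
So 4 colors are not enough.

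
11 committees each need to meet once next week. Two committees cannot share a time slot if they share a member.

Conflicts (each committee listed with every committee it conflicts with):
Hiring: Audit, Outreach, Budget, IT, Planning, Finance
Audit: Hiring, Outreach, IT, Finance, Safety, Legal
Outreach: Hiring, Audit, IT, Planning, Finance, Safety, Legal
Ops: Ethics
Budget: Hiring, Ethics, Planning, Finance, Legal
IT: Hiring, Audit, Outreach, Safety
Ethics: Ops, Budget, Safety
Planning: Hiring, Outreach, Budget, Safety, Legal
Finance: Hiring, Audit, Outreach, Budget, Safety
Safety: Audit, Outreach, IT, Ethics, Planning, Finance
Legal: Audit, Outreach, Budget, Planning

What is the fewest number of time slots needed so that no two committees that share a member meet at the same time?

4

Hiring, Audit, Outreach, Finance are mutually in conflict, so at least 4 time slots are needed.
4 time slots suffice: time slot 1 → {Outreach, Ops, Budget}; time slot 2 → {Audit, Ethics, Planning}; time slot 3 → {Hiring, Safety, Legal}; time slot 4 → {IT, Finance}. No two conflicting committees share a time slot.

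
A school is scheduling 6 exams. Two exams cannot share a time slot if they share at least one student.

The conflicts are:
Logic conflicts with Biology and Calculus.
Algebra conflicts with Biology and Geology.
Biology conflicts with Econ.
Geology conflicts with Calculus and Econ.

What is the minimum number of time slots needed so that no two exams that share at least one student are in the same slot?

3

The cycle Logic-Biology-Algebra-Geology-Calculus-Logic has odd length 5, so it cannot be 2-colored; at least 3 time slots are needed.
Using 3 time slots: Logic=3, Algebra=2, Biology=1, Geology=1, Calculus=2, Econ=2. No two conflicting exams share a time slot.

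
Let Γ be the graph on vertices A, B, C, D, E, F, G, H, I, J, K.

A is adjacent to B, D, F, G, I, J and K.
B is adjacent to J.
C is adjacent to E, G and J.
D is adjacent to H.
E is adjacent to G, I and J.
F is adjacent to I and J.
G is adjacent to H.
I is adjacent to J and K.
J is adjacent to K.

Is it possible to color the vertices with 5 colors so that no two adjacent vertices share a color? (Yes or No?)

Yes

The chromatic number is 4. A, F, I, J form a clique, so at least 4 colors are needed.
A valid assignment using 4 colors: A=red, B=green, C=green, D=blue, E=red, F=yellow, G=blue, H=red, I=green, J=blue, K=yellow.
Since 5 ≥ 4, a proper 5-coloring certainly exists.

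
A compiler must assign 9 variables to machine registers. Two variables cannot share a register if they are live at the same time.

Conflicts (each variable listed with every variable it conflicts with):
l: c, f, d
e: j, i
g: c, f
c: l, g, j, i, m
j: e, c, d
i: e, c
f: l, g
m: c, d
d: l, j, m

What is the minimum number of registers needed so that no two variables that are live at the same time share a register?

e and j conflict, so at least 2 registers are needed.
Using 2 registers: l=2, e=1, g=2, c=1, j=2, i=2, f=1, m=2, d=1. No two conflicting variables share a register.

2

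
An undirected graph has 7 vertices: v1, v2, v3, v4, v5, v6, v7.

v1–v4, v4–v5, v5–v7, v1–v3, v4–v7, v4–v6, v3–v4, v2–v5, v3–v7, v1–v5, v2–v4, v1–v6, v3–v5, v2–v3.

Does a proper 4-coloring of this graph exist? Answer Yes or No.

The chromatic number is 4. v1, v3, v4, v5 form a clique, so at least 4 colors are needed.
A valid assignment using 4 colors: v1=4, v2=4, v3=3, v4=1, v5=2, v6=2, v7=4.
That is already a proper 4-coloring.

Yes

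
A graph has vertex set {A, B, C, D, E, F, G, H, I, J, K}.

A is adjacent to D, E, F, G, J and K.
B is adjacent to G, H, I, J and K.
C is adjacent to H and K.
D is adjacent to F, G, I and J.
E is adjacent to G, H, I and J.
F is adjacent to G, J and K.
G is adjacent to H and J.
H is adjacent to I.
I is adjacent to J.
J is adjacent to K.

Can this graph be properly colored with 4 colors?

A, D, F, G, J form a clique, so at least 5 colors are needed.
So 4 colors are not enough.

No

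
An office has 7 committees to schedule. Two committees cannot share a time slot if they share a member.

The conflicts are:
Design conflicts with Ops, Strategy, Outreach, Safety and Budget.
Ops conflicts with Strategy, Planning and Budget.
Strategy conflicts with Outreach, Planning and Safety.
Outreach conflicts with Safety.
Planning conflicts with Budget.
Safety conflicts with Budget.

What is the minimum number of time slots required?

Design, Strategy, Outreach, Safety are mutually in conflict, so at least 4 time slots are needed.
4 time slots suffice: time slot 1 → {Strategy, Budget}; time slot 2 → {Design, Planning}; time slot 3 → {Ops, Safety}; time slot 4 → {Outreach}. No two conflicting committees share a time slot.

4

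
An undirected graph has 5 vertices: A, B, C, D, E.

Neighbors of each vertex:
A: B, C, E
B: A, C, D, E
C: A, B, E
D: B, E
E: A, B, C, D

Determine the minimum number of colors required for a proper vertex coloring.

4

A, B, C, E form a clique, so at least 4 colors are needed.
4 colors suffice: color red → {B}; color blue → {E}; color green → {C, D}; color yellow → {A}. Each edge has distinct colors on its endpoints.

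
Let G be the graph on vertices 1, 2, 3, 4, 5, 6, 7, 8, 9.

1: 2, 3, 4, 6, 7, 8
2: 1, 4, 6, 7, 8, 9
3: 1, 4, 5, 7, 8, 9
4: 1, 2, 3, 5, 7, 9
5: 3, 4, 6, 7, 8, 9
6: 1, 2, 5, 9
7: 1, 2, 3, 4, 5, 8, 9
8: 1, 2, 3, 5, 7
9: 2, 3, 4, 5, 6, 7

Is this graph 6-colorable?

Yes

The chromatic number is 5. 3, 4, 5, 7, 9 are mutually adjacent (a clique of size 5), so at least 5 colors are needed.
5 colors suffice: color red → {6, 7}; color blue → {1, 9}; color green → {4, 8}; color yellow → {2, 3}; color purple → {5}.
Since 6 ≥ 5, a proper 6-coloring certainly exists.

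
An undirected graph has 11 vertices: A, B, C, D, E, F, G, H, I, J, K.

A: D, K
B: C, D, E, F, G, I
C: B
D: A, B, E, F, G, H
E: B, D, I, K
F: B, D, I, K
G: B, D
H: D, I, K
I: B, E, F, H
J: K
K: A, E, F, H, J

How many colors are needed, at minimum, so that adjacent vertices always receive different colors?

3

B, D, G are mutually adjacent, so at least 3 colors are needed.
3 colors suffice: A=green, B=red, C=blue, D=blue, E=green, F=green, G=green, H=green, I=blue, J=blue, K=red. Each edge has distinct colors on its endpoints.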